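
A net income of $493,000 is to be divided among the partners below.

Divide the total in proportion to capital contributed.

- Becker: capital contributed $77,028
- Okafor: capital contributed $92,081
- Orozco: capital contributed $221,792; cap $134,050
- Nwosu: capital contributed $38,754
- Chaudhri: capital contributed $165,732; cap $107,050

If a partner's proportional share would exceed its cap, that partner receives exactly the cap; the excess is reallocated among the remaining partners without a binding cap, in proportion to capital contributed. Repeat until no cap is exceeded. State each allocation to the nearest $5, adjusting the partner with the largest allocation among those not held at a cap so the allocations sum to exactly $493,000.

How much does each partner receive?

Capital contributed total: 595,387.
Proportional shares (ignoring caps): Becker 63,781.72; Okafor 76,246.09; Orozco 183,651.06; Nwosu 32,089.59; Chaudhri 137,231.54.
Cap binds for Orozco ($134,050), Chaudhri ($107,050); remaining pool $251,900 reallocated over remaining capital contributed 207,863.
Remaining shares: Becker 93,346.84 → $93,345; Okafor 111,588.90 → $111,590; Nwosu 46,964.26 → $46,965.

Becker: $93,345 · Okafor: $111,590 · Orozco: $134,050 · Nwosu: $46,965 · Chaudhri: $107,050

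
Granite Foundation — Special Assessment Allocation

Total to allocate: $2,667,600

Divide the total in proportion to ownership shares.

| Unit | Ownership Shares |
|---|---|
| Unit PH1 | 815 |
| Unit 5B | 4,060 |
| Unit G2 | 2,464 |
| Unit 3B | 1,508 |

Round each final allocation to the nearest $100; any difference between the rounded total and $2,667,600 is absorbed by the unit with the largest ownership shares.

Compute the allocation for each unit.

Unit PH1: $245,700 · Unit 5B: $1,224,200 · Unit G2: $743,000 · Unit 3B: $454,700

Combined ownership shares = 815 + 4,060 + 2,464 + 1,508 = 8,847.
Raw shares: Unit PH1 245,743.64; Unit 5B 1,224,195.32; Unit G2 742,959.92; Unit 3B 454,701.12.
After rounding ($100): Unit PH1 $245,700; Unit 5B $1,224,200; Unit G2 $743,000; Unit 3B $454,700. Sum = $2,667,600.
Sum already equals the total — no adjustment.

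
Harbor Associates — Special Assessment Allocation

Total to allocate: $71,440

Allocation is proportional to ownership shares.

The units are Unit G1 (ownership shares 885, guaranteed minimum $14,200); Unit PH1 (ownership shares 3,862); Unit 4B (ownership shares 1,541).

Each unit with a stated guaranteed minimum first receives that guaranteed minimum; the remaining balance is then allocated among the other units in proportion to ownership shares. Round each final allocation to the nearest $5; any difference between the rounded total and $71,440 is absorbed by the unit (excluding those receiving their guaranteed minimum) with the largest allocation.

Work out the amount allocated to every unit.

Minimums first: Unit G1 $14,200. Balance $57,240.
Balance split over remaining ownership shares 5,403: Unit PH1 40,914.47 → $40,915; Unit 4B 16,325.53 → $16,325.

Unit G1: $14,200 · Unit PH1: $40,915 · Unit 4B: $16,325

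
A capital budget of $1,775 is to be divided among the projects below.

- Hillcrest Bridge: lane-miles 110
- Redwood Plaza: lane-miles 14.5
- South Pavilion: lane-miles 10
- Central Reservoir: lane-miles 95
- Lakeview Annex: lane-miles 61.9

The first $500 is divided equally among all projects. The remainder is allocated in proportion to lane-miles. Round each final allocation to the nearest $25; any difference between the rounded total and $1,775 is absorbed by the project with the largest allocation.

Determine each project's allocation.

Equal tier: $500 ÷ 5 = $100 apiece.
Remainder $1,275 by lane-miles (total 291.4): Hillcrest Bridge 481.30 → $475; Redwood Plaza 63.44 → $75; South Pavilion 43.75 → $50; Central Reservoir 415.67 → $425; Lakeview Annex 270.84 → $275.
Rounding difference −$25 on remainder applied to Hillcrest Bridge.
Totals: Hillcrest Bridge $100 + $450 = $550; Redwood Plaza $100 + $75 = $175; South Pavilion $100 + $50 = $150; Central Reservoir $100 + $425 = $525; Lakeview Annex $100 + $275 = $375.

Hillcrest Bridge: $550 · Redwood Plaza: $175 · South Pavilion: $150 · Central Reservoir: $525 · Lakeview Annex: $375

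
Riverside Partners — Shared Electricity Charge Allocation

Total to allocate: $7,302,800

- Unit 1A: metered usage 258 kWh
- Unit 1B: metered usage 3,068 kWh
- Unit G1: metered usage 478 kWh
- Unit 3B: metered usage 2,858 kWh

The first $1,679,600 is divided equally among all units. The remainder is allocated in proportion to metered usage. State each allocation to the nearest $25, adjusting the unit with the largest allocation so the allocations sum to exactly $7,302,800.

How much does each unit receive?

Unit 1A: $637,675 · Unit 1B: $3,009,500 · Unit G1: $823,375 · Unit 3B: $2,832,250

$1,679,600 shared equally gives $419,900 per unit.
Remainder $5,623,200 by metered usage (total 6,662): Unit 1A 217,770.28 → $217,775; Unit 1B 2,589,609.37 → $2,589,600; Unit G1 403,465.87 → $403,475; Unit 3B 2,412,354.49 → $2,412,350.
Totals: Unit 1A $419,900 + $217,775 = $637,675; Unit 1B $419,900 + $2,589,600 = $3,009,500; Unit G1 $419,900 + $403,475 = $823,375; Unit 3B $419,900 + $2,412,350 = $2,832,250.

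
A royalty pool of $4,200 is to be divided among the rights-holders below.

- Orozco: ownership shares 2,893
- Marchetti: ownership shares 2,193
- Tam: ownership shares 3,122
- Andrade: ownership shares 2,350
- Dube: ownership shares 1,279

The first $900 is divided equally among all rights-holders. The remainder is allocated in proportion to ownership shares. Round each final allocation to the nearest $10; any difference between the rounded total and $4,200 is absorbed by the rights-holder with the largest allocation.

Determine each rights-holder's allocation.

Orozco: $990; Marchetti: $790; Tam: $1,040; Andrade: $840; Dube: $540

First tranche $900 split equally: $180 each.
Remainder $3,300 by ownership shares (total 11,837): Orozco 806.53 → $810; Marchetti 611.38 → $610; Tam 870.37 → $870; Andrade 655.15 → $660; Dube 356.57 → $360.
Rounding difference −$10 on remainder applied to Tam.
Totals: Orozco $180 + $810 = $990; Marchetti $180 + $610 = $790; Tam $180 + $860 = $1,040; Andrade $180 + $660 = $840; Dube $180 + $360 = $540.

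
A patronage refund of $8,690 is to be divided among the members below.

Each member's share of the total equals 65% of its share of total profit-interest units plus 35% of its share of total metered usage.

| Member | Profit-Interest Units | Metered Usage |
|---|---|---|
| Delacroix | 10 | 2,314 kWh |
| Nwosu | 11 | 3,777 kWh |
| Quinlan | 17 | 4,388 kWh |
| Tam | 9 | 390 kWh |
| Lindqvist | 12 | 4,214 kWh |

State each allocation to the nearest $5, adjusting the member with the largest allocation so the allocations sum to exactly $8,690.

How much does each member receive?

Delacroix: $1,425 · Nwosu: $1,815 · Quinlan: $2,510 · Tam: $940 · Lindqvist: $2,000

Totals — profit-interest units 59, metered usage 15,083.
Combined weights (65% profit-interest units + 35% metered usage): Delacroix 0.1639; Nwosu 0.2088; Quinlan 0.2891; Tam 0.1082; Lindqvist 0.2300.
Pro-rata amounts: Delacroix 1,423.99; Nwosu 1,814.75; Quinlan 2,512.38; Tam 940.28; Lindqvist 1,998.60.
At nearest $5: Delacroix $1,425; Nwosu $1,815; Quinlan $2,510; Tam $940; Lindqvist $2,000. Sum = $8,690.
Rounded total matches; no reconciliation needed.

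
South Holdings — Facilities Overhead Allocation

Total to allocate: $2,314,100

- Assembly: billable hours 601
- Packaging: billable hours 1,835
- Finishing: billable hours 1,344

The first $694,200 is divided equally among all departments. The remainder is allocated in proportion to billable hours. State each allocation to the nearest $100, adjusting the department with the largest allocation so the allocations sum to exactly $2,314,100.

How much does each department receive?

Assembly: $489,000 | Packaging: $1,017,700 | Finishing: $807,400

First tranche $694,200 split equally: $231,400 each.
Remainder $1,619,900 by billable hours (total 3,780): Assembly 257,555.53 → $257,600; Packaging 786,380.03 → $786,400; Finishing 575,964.44 → $576,000.
Rounding difference −$100 on remainder applied to Packaging.
Totals: Assembly $231,400 + $257,600 = $489,000; Packaging $231,400 + $786,300 = $1,017,700; Finishing $231,400 + $576,000 = $807,400.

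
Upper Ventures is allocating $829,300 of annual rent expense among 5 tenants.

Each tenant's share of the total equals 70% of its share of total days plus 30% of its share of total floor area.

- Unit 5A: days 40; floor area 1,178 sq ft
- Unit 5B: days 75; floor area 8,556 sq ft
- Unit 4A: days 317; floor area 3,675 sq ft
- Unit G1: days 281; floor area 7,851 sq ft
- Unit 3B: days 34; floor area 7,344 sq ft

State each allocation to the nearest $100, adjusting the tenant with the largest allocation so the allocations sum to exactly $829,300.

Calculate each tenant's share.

Unit 5A: $41,300 | Unit 5B: $132,700 | Unit 4A: $278,300 | Unit G1: $286,700 | Unit 3B: $90,300

Days total 747; floor area total 28,604.
Blended shares (70% days + 30% floor area): Unit 5A 0.0498; Unit 5B 0.1600; Unit 4A 0.3356; Unit G1 0.3457; Unit 3B 0.1089.
Pro-rata amounts: Unit 5A 41,330.80; Unit 5B 132,701.95; Unit 4A 278,311.79; Unit G1 286,657.15; Unit 3B 90,298.30.
Rounded to nearest $100: Unit 5A $41,300; Unit 5B $132,700; Unit 4A $278,300; Unit G1 $286,700; Unit 3B $90,300. Sum = $829,300.
Rounded total matches; no reconciliation needed.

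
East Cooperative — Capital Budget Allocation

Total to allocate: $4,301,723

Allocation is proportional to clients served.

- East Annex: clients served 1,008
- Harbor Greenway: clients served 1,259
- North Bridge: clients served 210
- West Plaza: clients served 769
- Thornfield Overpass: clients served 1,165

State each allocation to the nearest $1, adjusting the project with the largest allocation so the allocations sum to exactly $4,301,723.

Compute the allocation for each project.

Combined clients served = 4,411.
Unrounded shares: East Annex 1,008/4,411 × $4,301,723 = 983,028.06; Harbor Greenway 1,259/4,411 × $4,301,723 = 1,227,809.85; North Bridge 210/4,411 × $4,301,723 = 204,797.51; West Plaza 769/4,411 × $4,301,723 = 749,948.99; Thornfield Overpass 1,165/4,411 × $4,301,723 = 1,136,138.58.
Rounded to nearest $1: East Annex $983,028; Harbor Greenway $1,227,810; North Bridge $204,798; West Plaza $749,949; Thornfield Overpass $1,136,139. Sum = $4,301,724.
Difference $4,301,723 − $4,301,724 = −$1 applied to largest allocation (Harbor Greenway): Harbor Greenway becomes $1,227,809.

East Annex: $983,028; Harbor Greenway: $1,227,809; North Bridge: $204,798; West Plaza: $749,949; Thornfield Overpass: $1,136,139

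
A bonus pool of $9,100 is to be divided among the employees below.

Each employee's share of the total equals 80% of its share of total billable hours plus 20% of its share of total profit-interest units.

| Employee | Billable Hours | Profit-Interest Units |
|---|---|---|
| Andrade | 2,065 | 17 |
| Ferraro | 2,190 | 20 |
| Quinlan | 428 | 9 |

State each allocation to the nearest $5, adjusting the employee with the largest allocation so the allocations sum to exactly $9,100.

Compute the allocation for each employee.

Andrade: $3,885 | Ferraro: $4,195 | Quinlan: $1,020

Totals — billable hours 4,683, profit-interest units 46.
Composite weights (80% billable hours + 20% profit-interest units): Andrade 0.4267; Ferraro 0.4611; Quinlan 0.1122.
Unrounded shares: Andrade 3,882.77; Ferraro 4,195.79; Quinlan 1,021.44.
Rounded to nearest $5: Andrade $3,885; Ferraro $4,195; Quinlan $1,020. Sum = $9,100.
Sum already equals the total — no adjustment.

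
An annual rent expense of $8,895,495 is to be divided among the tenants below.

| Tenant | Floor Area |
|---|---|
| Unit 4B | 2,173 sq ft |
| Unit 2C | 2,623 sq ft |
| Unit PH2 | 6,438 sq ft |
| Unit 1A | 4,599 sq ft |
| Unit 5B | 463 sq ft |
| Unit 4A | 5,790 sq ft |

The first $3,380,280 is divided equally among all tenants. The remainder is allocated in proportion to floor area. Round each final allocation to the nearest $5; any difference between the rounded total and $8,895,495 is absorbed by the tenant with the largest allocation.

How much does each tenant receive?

Unit 4B: $1,106,010 · Unit 2C: $1,218,385 · Unit PH2: $2,171,050 · Unit 1A: $1,711,820 · Unit 5B: $679,000 · Unit 4A: $2,009,230

$3,380,280 shared equally gives $563,380 per tenant.
Remainder $5,515,215 by floor area (total 22,086): Unit 4B 542,631.63 → $542,630; Unit 2C 655,003.57 → $655,005; Unit PH2 1,607,667.94 → $1,607,670; Unit 1A 1,148,441.27 → $1,148,440; Unit 5B 115,618.24 → $115,620; Unit 4A 1,445,852.34 → $1,445,850.
Totals: Unit 4B $563,380 + $542,630 = $1,106,010; Unit 2C $563,380 + $655,005 = $1,218,385; Unit PH2 $563,380 + $1,607,670 = $2,171,050; Unit 1A $563,380 + $1,148,440 = $1,711,820; Unit 5B $563,380 + $115,620 = $679,000; Unit 4A $563,380 + $1,445,850 = $2,009,230.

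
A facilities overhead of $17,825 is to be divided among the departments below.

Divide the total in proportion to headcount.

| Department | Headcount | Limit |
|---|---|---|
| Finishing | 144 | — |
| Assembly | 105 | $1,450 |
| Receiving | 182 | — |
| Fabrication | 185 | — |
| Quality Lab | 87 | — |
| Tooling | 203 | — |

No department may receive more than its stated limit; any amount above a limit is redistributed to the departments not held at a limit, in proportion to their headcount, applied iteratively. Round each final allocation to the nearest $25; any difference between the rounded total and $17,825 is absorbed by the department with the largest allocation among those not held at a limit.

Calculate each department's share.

Total headcount = 906.
Pro-rata shares before constraints: Finishing 2,833.11; Assembly 2,065.81; Receiving 3,580.74; Fabrication 3,639.76; Quality Lab 1,711.67; Tooling 3,993.90.
Capped: Assembly ($1,450); remaining pool $16,375 reallocated over remaining headcount 801.
Shares after redistribution: Finishing 2,943.82 → $2,950; Receiving 3,720.66 → $3,725; Fabrication 3,781.99 → $3,775; Quality Lab 1,778.56 → $1,775; Tooling 4,149.97 → $4,150.

Finishing: $2,950 | Assembly: $1,450 | Receiving: $3,725 | Fabrication: $3,775 | Quality Lab: $1,775 | Tooling: $4,150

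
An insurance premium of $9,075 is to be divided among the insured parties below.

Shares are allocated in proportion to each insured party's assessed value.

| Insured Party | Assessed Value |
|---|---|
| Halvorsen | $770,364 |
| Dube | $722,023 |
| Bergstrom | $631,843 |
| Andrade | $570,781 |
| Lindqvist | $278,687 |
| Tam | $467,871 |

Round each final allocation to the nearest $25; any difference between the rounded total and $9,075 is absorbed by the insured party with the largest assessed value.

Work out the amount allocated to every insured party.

Halvorsen: $2,050; Dube: $1,900; Bergstrom: $1,675; Andrade: $1,500; Lindqvist: $725; Tam: $1,225

Combined assessed value = 3,441,569.
Proportional shares: Halvorsen 770,364/3,441,569 × $9,075 = 2,031.36; Dube 722,023/3,441,569 × $9,075 = 1,903.89; Bergstrom 631,843/3,441,569 × $9,075 = 1,666.09; Andrade 570,781/3,441,569 × $9,075 = 1,505.08; Lindqvist 278,687/3,441,569 × $9,075 = 734.86; Tam 467,871/3,441,569 × $9,075 = 1,233.72.
Rounded to nearest $25: Halvorsen $2,025; Dube $1,900; Bergstrom $1,675; Andrade $1,500; Lindqvist $725; Tam $1,225. Sum = $9,050.
Difference $9,075 − $9,050 = +$25 applied to largest assessed value (Halvorsen): Halvorsen becomes $2,050.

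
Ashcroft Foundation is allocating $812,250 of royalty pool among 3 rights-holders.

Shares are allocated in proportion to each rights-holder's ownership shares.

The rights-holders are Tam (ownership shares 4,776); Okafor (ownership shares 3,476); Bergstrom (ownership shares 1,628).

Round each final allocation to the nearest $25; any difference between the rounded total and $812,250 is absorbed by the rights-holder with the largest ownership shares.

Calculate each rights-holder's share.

Total ownership shares = 9,880.
Raw shares: Tam 4,776/9,880 × $812,250 = 392,642.31; Okafor 3,476/9,880 × $812,250 = 285,767.31; Bergstrom 1,628/9,880 × $812,250 = 133,840.38.
Rounded to nearest $25: Tam $392,650; Okafor $285,775; Bergstrom $133,850. Sum = $812,275.
Difference $812,250 − $812,275 = −$25 applied to largest ownership shares (Tam): Tam becomes $392,625.

Tam: $392,625 | Okafor: $285,775 | Bergstrom: $133,850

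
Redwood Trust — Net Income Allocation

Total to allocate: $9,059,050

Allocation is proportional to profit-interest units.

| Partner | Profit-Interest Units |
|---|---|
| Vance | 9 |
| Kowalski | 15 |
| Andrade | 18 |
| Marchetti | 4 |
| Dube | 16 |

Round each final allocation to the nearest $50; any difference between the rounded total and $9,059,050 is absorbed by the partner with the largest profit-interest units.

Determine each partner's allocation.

Vance: $1,315,000 | Kowalski: $2,191,700 | Andrade: $2,630,100 | Marchetti: $584,450 | Dube: $2,337,800

Profit-interest units total: 62.
Pro-rata amounts: Vance 9/62 × $9,059,050 = 1,315,023.39; Kowalski 15/62 × $9,059,050 = 2,191,705.65; Andrade 18/62 × $9,059,050 = 2,630,046.77; Marchetti 4/62 × $9,059,050 = 584,454.84; Dube 16/62 × $9,059,050 = 2,337,819.35.
After rounding ($50): Vance $1,315,000; Kowalski $2,191,700; Andrade $2,630,050; Marchetti $584,450; Dube $2,337,800. Sum = $9,059,000.
Difference $9,059,050 − $9,059,000 = +$50 applied to largest profit-interest units (Andrade): Andrade becomes $2,630,100.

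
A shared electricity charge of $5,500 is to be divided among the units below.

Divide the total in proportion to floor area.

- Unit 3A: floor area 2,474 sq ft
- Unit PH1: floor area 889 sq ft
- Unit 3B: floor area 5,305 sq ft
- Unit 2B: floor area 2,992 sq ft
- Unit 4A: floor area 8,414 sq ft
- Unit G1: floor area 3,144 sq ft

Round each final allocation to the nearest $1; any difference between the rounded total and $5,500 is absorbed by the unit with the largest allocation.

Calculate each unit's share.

Unit 3A: $586 · Unit PH1: $211 · Unit 3B: $1,257 · Unit 2B: $709 · Unit 4A: $1,992 · Unit G1: $745

Floor area total: 23,218.
Pro-rata amounts: Unit 3A 2,474/23,218 × $5,500 = 586.05; Unit PH1 889/23,218 × $5,500 = 210.59; Unit 3B 5,305/23,218 × $5,500 = 1,256.68; Unit 2B 2,992/23,218 × $5,500 = 708.76; Unit 4A 8,414/23,218 × $5,500 = 1,993.15; Unit G1 3,144/23,218 × $5,500 = 744.77.
After rounding ($1): Unit 3A $586; Unit PH1 $211; Unit 3B $1,257; Unit 2B $709; Unit 4A $1,993; Unit G1 $745. Sum = $5,501.
Difference $5,500 − $5,501 = −$1 applied to largest allocation (Unit 4A): Unit 4A becomes $1,992.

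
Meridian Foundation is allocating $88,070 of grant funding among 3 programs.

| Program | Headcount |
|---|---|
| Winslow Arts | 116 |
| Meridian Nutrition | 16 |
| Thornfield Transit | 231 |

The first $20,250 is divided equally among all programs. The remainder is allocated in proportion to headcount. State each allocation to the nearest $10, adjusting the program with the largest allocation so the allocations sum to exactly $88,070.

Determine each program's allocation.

Winslow Arts: $28,420 · Meridian Nutrition: $9,740 · Thornfield Transit: $49,910

First tranche $20,250 split equally: $6,750 each.
Remainder $67,820 by headcount (total 363): Winslow Arts 21,672.51 → $21,670; Meridian Nutrition 2,989.31 → $2,990; Thornfield Transit 43,158.18 → $43,160.
Totals: Winslow Arts $6,750 + $21,670 = $28,420; Meridian Nutrition $6,750 + $2,990 = $9,740; Thornfield Transit $6,750 + $43,160 = $49,910.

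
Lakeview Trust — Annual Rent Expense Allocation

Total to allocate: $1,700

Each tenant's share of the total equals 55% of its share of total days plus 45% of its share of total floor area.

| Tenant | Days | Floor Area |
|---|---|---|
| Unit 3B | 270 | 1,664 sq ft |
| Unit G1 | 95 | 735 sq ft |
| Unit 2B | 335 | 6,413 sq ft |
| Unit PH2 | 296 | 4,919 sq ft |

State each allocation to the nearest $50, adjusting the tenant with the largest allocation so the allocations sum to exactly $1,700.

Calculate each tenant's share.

Days total 996; floor area total 13,731.
Blended shares (55% days + 45% floor area): Unit 3B 0.2036; Unit G1 0.0765; Unit 2B 0.3952; Unit PH2 0.3247.
Pro-rata amounts: Unit 3B 346.17; Unit G1 130.13; Unit 2B 671.77; Unit PH2 551.93.
At nearest $50: Unit 3B $350; Unit G1 $150; Unit 2B $650; Unit PH2 $550. Sum = $1,700.
Rounded total matches; no reconciliation needed.

Unit 3B: $350 · Unit G1: $150 · Unit 2B: $650 · Unit PH2: $550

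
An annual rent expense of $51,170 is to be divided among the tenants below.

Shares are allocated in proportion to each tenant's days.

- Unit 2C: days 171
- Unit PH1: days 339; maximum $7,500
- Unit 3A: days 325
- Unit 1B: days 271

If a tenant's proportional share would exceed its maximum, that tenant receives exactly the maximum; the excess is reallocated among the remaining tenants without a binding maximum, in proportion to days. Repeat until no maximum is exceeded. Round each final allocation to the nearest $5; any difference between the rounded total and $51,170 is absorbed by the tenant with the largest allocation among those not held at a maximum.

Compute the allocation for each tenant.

Days total: 1,106.
Unconstrained shares: Unit 2C 7,911.46; Unit PH1 15,684.11; Unit 3A 15,036.39; Unit 1B 12,538.04.
Capped: Unit PH1 ($7,500); remaining pool $43,670 reallocated over remaining days 767.
Shares after redistribution: Unit 2C 9,736.08 → $9,735; Unit 3A 18,504.24 → $18,505; Unit 1B 15,429.69 → $15,430.

Unit 2C: $9,735 · Unit PH1: $7,500 · Unit 3A: $18,505 · Unit 1B: $15,430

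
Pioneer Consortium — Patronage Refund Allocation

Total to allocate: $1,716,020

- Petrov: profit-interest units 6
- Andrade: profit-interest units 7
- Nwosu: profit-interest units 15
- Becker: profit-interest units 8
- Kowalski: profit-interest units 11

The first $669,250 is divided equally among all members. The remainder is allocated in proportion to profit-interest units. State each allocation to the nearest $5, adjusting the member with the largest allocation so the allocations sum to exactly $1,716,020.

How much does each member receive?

Petrov: $267,480 | Andrade: $289,750 | Nwosu: $467,925 | Becker: $312,025 | Kowalski: $378,840

$669,250 shared equally gives $133,850 per member.
Remainder $1,046,770 by profit-interest units (total 47): Petrov 133,630.21 → $133,630; Andrade 155,901.91 → $155,900; Nwosu 334,075.53 → $334,075; Becker 178,173.62 → $178,175; Kowalski 244,988.72 → $244,990.
Totals: Petrov $133,850 + $133,630 = $267,480; Andrade $133,850 + $155,900 = $289,750; Nwosu $133,850 + $334,075 = $467,925; Becker $133,850 + $178,175 = $312,025; Kowalski $133,850 + $244,990 = $378,840.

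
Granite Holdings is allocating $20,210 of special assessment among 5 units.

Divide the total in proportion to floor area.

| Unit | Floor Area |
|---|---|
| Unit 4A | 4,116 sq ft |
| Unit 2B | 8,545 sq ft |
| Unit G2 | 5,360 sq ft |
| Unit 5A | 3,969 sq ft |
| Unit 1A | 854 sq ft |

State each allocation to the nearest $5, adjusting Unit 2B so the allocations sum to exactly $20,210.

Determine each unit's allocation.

Unit 4A: $3,640; Unit 2B: $7,565; Unit G2: $4,740; Unit 5A: $3,510; Unit 1A: $755

Sum of floor area: 22,844.
Raw shares: Unit 4A 4,116/22,844 × $20,210 = 3,641.41; Unit 2B 8,545/22,844 × $20,210 = 7,559.73; Unit G2 5,360/22,844 × $20,210 = 4,741.97; Unit 5A 3,969/22,844 × $20,210 = 3,511.36; Unit 1A 854/22,844 × $20,210 = 755.53.
Rounded to nearest $5: Unit 4A $3,640; Unit 2B $7,560; Unit G2 $4,740; Unit 5A $3,510; Unit 1A $755. Sum = $20,205.
Difference $20,210 − $20,205 = +$5 applied to Unit 2B: Unit 2B becomes $7,565.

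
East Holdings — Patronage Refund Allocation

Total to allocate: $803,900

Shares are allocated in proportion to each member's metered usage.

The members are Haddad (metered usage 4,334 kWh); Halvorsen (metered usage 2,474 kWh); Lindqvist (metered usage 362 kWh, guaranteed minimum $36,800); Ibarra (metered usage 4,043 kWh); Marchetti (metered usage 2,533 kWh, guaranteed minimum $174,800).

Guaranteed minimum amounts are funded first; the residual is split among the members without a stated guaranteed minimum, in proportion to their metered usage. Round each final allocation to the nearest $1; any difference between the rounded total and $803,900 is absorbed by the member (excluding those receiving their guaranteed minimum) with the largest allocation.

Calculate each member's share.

Fund the minimums — Lindqvist $36,800; Marchetti $174,800. Residual $592,300.
Residual split over remaining metered usage 10,851: Haddad 236,570.66 → $236,571; Halvorsen 135,042.87 → $135,043; Ibarra 220,686.47 → $220,686.

Haddad: $236,571; Halvorsen: $135,043; Lindqvist: $36,800; Ibarra: $220,686; Marchetti: $174,800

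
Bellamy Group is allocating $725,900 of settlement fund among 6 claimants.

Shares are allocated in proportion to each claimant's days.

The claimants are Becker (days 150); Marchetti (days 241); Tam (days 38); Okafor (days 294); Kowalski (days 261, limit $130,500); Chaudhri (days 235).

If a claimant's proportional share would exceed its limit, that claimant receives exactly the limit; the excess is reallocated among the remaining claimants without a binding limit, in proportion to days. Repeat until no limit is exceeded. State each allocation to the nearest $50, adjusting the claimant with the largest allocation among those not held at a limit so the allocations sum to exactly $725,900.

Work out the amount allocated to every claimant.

Total days = 1,219.
Proportional shares (ignoring caps): Becker 89,323.22; Marchetti 143,512.63; Tam 22,628.55; Okafor 175,073.50; Kowalski 155,422.40; Chaudhri 139,939.70.
Cap binds for Kowalski ($130,500); balance $595,400 reallocated over remaining days 958.
Redistributed shares: Becker 93,225.47 → $93,250; Marchetti 149,782.25 → $149,800; Tam 23,617.12 → $23,600; Okafor 182,721.92 → $182,700; Chaudhri 146,053.24 → $146,050.

Becker: $93,250; Marchetti: $149,800; Tam: $23,600; Okafor: $182,700; Kowalski: $130,500; Chaudhri: $146,050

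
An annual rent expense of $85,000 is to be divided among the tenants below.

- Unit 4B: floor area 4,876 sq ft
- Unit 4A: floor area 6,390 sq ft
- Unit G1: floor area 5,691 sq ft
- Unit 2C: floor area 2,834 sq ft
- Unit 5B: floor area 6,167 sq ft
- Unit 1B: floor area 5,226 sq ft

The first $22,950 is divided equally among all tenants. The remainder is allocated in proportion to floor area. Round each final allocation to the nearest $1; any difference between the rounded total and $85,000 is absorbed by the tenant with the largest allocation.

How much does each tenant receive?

Unit 4B: $13,527 | Unit 4A: $16,540 | Unit G1: $15,149 | Unit 2C: $9,464 | Unit 5B: $16,096 | Unit 1B: $14,224

Equal tier: $22,950 ÷ 6 = $3,825 apiece.
Remainder $62,050 by floor area (total 31,184): Unit 4B 9,702.28 → $9,702; Unit 4A 12,714.84 → $12,715; Unit G1 11,323.97 → $11,324; Unit 2C 5,639.10 → $5,639; Unit 5B 12,271.11 → $12,271; Unit 1B 10,398.71 → $10,399.
Totals: Unit 4B $3,825 + $9,702 = $13,527; Unit 4A $3,825 + $12,715 = $16,540; Unit G1 $3,825 + $11,324 = $15,149; Unit 2C $3,825 + $5,639 = $9,464; Unit 5B $3,825 + $12,271 = $16,096; Unit 1B $3,825 + $10,399 = $14,224.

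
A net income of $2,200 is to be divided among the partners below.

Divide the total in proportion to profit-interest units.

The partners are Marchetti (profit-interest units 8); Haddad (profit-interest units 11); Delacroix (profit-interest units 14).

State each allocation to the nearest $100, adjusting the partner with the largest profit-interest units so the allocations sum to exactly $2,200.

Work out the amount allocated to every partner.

Sum of profit-interest units: 33.
Proportional shares: Marchetti 8/33 × $2,200 = 533.33; Haddad 11/33 × $2,200 = 733.33; Delacroix 14/33 × $2,200 = 933.33.
Rounded to nearest $100: Marchetti $500; Haddad $700; Delacroix $900. Sum = $2,100.
Difference $2,200 − $2,100 = +$100 applied to largest profit-interest units (Delacroix): Delacroix becomes $1,000.

Marchetti: $500 | Haddad: $700 | Delacroix: $1,000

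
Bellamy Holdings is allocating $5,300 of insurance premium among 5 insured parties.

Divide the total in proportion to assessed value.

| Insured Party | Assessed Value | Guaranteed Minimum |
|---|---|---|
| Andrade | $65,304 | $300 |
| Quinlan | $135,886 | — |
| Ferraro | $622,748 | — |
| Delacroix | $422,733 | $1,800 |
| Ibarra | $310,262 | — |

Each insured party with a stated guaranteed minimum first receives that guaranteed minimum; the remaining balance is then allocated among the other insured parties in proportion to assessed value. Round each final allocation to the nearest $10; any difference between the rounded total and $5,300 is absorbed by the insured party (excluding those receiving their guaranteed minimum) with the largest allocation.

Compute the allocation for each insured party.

Andrade: $300 · Quinlan: $410 · Ferraro: $1,860 · Delacroix: $1,800 · Ibarra: $930

Minimums first: Andrade $300; Delacroix $1,800. Residual $3,200.
Residual split over remaining assessed value 1,068,896: Quinlan 406.81 → $410; Ferraro 1,864.35 → $1,860; Ibarra 928.84 → $930.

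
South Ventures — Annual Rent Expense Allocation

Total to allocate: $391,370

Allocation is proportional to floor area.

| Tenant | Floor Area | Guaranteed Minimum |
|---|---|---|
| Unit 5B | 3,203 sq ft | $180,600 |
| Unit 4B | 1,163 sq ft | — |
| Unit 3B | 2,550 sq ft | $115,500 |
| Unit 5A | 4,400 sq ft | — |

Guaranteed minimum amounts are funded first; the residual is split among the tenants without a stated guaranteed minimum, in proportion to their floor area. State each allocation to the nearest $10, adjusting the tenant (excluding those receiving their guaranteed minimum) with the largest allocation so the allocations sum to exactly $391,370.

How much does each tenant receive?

Unit 5B: $180,600 | Unit 4B: $19,920 | Unit 3B: $115,500 | Unit 5A: $75,350

Minimums first: Unit 5B $180,600; Unit 3B $115,500. Remaining pool $95,270.
Remaining pool split over remaining floor area 5,563: Unit 4B 19,917.13 → $19,920; Unit 5A 75,352.87 → $75,350.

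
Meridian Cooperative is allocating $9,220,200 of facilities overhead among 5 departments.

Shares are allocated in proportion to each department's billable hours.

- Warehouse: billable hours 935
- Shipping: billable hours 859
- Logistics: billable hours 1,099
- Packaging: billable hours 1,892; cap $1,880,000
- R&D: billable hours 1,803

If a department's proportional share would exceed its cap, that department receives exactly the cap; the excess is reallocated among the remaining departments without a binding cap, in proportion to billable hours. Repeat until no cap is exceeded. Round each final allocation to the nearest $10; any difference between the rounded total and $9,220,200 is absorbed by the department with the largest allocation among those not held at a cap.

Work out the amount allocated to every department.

Warehouse: $1,461,480 | Shipping: $1,342,680 | Logistics: $1,717,820 | Packaging: $1,880,000 | R&D: $2,818,220

Total billable hours = 6,588.
Unconstrained shares: Warehouse 1,308,574.23; Shipping 1,202,208.83; Logistics 1,538,099.54; Packaging 2,647,938.43; R&D 2,523,378.96.
Cap binds for Packaging ($1,880,000); balance $7,340,200 reallocated over remaining billable hours 4,696.
Shares after redistribution: Warehouse 1,461,475.09 → $1,461,480; Shipping 1,342,681.39 → $1,342,680; Logistics 1,717,819.38 → $1,717,820; R&D 2,818,224.15 → $2,818,220.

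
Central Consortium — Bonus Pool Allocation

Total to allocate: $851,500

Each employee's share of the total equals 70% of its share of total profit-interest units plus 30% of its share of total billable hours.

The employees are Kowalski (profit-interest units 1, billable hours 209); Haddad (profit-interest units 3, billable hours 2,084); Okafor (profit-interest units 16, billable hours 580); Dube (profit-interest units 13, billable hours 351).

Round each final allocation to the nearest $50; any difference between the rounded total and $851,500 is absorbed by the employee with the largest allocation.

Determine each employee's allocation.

Totals — profit-interest units 33, billable hours 3,224.
Composite weights (70% profit-interest units + 30% billable hours): Kowalski 0.0407; Haddad 0.2576; Okafor 0.3934; Dube 0.3084.
Proportional shares: Kowalski 34,622.00; Haddad 219,309.75; Okafor 334,949.58; Dube 262,618.66.
At nearest $50: Kowalski $34,600; Haddad $219,300; Okafor $334,950; Dube $262,600. Sum = $851,450.
Difference $851,500 − $851,450 = +$50 applied to largest allocation (Okafor): Okafor becomes $335,000.

Kowalski: $34,600 | Haddad: $219,300 | Okafor: $335,000 | Dube: $262,600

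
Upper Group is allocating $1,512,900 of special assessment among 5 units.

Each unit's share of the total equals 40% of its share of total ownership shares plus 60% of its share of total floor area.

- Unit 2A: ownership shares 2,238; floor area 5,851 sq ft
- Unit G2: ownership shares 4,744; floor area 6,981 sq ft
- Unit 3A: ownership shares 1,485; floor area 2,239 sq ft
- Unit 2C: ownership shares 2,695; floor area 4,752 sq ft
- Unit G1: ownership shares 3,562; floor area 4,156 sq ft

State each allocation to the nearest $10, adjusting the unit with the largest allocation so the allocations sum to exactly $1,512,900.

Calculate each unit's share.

Ownership shares total 14,724; floor area total 23,979.
Composite weights (40% ownership shares + 60% floor area): Unit 2A 0.2072; Unit G2 0.3036; Unit 3A 0.0964; Unit 2C 0.1921; Unit G1 0.2008.
Pro-rata amounts: Unit 2A 313,475.60; Unit G2 459,249.67; Unit 3A 145,792.60; Unit 2C 290,655.08; Unit G1 303,727.04.
After rounding ($10): Unit 2A $313,480; Unit G2 $459,250; Unit 3A $145,790; Unit 2C $290,660; Unit G1 $303,730. Sum = $1,512,910.
Difference $1,512,900 − $1,512,910 = −$10 applied to largest allocation (Unit G2): Unit G2 becomes $459,240.

Unit 2A: $313,480; Unit G2: $459,240; Unit 3A: $145,790; Unit 2C: $290,660; Unit G1: $303,730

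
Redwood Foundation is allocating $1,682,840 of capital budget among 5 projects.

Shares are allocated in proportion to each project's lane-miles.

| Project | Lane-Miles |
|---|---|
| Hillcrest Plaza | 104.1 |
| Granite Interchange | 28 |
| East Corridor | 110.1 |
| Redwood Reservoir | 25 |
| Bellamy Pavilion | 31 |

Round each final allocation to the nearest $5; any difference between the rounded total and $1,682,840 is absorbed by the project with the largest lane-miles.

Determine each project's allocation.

Total lane-miles = 104.1 + 28 + 110.1 + 25 + 31 = 298.2.
Raw shares: Hillcrest Plaza 587,470.30; Granite Interchange 158,013.15; East Corridor 621,330.26; Redwood Reservoir 141,083.17; Bellamy Pavilion 174,943.13.
After rounding ($5): Hillcrest Plaza $587,470; Granite Interchange $158,015; East Corridor $621,330; Redwood Reservoir $141,085; Bellamy Pavilion $174,945. Sum = $1,682,845.
Difference $1,682,840 − $1,682,845 = −$5 applied to largest lane-miles (East Corridor): East Corridor becomes $621,325.

Hillcrest Plaza: $587,470 · Granite Interchange: $158,015 · East Corridor: $621,325 · Redwood Reservoir: $141,085 · Bellamy Pavilion: $174,945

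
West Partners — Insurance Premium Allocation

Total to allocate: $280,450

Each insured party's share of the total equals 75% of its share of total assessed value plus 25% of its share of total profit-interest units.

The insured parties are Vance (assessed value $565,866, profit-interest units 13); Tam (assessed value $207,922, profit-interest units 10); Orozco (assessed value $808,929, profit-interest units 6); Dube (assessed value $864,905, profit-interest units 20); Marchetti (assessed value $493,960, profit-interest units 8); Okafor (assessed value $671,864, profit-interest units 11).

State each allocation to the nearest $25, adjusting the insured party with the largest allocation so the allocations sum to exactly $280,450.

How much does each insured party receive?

Totals — assessed value 3,613,446, profit-interest units 68.
Blended shares (75% assessed value + 25% profit-interest units): Vance 0.1652; Tam 0.0799; Orozco 0.1900; Dube 0.2530; Marchetti 0.1319; Okafor 0.1799.
Pro-rata amounts: Vance 46,342.73; Tam 22,413.73; Orozco 53,273.89; Dube 70,967.16; Marchetti 37,001.78; Okafor 50,450.71.
At nearest $25: Vance $46,350; Tam $22,425; Orozco $53,275; Dube $70,975; Marchetti $37,000; Okafor $50,450. Sum = $280,475.
Difference $280,450 − $280,475 = −$25 applied to largest allocation (Dube): Dube becomes $70,950.

Vance: $46,350 · Tam: $22,425 · Orozco: $53,275 · Dube: $70,950 · Marchetti: $37,000 · Okafor: $50,450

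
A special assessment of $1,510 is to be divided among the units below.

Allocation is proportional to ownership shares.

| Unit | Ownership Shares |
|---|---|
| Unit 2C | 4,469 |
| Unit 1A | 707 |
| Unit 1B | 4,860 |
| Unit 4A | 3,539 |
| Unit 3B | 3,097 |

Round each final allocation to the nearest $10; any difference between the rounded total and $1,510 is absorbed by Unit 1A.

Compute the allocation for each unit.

Unit 2C: $400; Unit 1A: $70; Unit 1B: $440; Unit 4A: $320; Unit 3B: $280

Sum of ownership shares: 16,672.
Raw shares: Unit 2C 4,469/16,672 × $1,510 = 404.76; Unit 1A 707/16,672 × $1,510 = 64.03; Unit 1B 4,860/16,672 × $1,510 = 440.18; Unit 4A 3,539/16,672 × $1,510 = 320.53; Unit 3B 3,097/16,672 × $1,510 = 280.50.
After rounding ($10): Unit 2C $400; Unit 1A $60; Unit 1B $440; Unit 4A $320; Unit 3B $280. Sum = $1,500.
Difference $1,510 − $1,500 = +$10 applied to Unit 1A: Unit 1A becomes $70.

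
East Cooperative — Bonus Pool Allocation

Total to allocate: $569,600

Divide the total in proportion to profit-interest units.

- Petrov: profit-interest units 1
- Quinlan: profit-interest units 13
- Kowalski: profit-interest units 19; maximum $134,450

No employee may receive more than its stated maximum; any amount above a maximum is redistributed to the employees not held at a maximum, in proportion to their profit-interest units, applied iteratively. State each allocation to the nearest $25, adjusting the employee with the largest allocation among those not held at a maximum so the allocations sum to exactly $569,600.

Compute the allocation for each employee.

Profit-interest units total: 33.
Proportional shares (ignoring caps): Petrov 17,260.61; Quinlan 224,387.88; Kowalski 327,951.52.
Cap binds for Kowalski ($134,450); remaining pool $435,150 reallocated over remaining profit-interest units 14.
Remaining shares: Petrov 31,082.14 → $31,075; Quinlan 404,067.86 → $404,075.

Petrov: $31,075 | Quinlan: $404,075 | Kowalski: $134,450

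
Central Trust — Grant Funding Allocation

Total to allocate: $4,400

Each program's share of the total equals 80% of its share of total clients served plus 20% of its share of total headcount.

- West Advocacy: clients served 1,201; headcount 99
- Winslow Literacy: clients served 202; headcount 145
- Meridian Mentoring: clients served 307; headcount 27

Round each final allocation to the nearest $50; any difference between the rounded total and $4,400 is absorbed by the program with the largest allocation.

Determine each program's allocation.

West Advocacy: $2,800; Winslow Literacy: $900; Meridian Mentoring: $700

Totals — clients served 1,710, headcount 271.
Blended shares (80% clients served + 20% headcount): West Advocacy 0.6349; Winslow Literacy 0.2015; Meridian Mentoring 0.1636.
Pro-rata amounts: West Advocacy 2,793.71; Winslow Literacy 886.66; Meridian Mentoring 719.63.
Rounded to nearest $50: West Advocacy $2,800; Winslow Literacy $900; Meridian Mentoring $700. Sum = $4,400.
Sum already equals the total — no adjustment.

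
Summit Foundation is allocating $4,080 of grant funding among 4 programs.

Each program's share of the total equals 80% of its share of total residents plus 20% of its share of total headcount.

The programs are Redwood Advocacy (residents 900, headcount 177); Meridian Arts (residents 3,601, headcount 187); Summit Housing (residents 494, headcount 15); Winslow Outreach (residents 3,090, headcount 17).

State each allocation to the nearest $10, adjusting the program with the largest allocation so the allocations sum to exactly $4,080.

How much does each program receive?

Totals — residents 8,085, headcount 396.
Combined weights (80% residents + 20% headcount): Redwood Advocacy 0.1784; Meridian Arts 0.4508; Summit Housing 0.0565; Winslow Outreach 0.3143.
Proportional shares: Redwood Advocacy 728.07; Meridian Arts 1,839.10; Summit Housing 230.34; Winslow Outreach 1,282.50.
At nearest $10: Redwood Advocacy $730; Meridian Arts $1,840; Summit Housing $230; Winslow Outreach $1,280. Sum = $4,080.
Sum already equals the total — no adjustment.

Redwood Advocacy: $730 · Meridian Arts: $1,840 · Summit Housing: $230 · Winslow Outreach: $1,280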